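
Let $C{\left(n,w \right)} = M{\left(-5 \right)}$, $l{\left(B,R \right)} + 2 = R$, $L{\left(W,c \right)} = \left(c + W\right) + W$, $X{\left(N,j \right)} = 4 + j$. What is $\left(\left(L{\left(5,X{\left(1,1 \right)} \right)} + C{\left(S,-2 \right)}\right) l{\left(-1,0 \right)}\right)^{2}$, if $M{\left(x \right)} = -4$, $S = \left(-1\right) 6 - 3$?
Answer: $484$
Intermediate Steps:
$L{\left(W,c \right)} = c + 2 W$ ($L{\left(W,c \right)} = \left(W + c\right) + W = c + 2 W$)
$S = -9$ ($S = -6 - 3 = -9$)
$l{\left(B,R \right)} = -2 + R$
$C{\left(n,w \right)} = -4$
$\left(\left(L{\left(5,X{\left(1,1 \right)} \right)} + C{\left(S,-2 \right)}\right) l{\left(-1,0 \right)}\right)^{2} = \left(\left(\left(\left(4 + 1\right) + 2 \cdot 5\right) - 4\right) \left(-2 + 0\right)\right)^{2} = \left(\left(\left(5 + 10\right) - 4\right) \left(-2\right)\right)^{2} = \left(\left(15 - 4\right) \left(-2\right)\right)^{2} = \left(11 \left(-2\right)\right)^{2} = \left(-22\right)^{2} = 484$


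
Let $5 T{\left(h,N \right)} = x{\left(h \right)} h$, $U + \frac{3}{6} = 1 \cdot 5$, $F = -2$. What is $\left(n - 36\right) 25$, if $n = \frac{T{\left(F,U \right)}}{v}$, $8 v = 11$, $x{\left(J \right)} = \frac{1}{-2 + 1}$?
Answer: $- \frac{9820}{11} \approx -892.73$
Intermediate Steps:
$x{\left(J \right)} = -1$ ($x{\left(J \right)} = \frac{1}{-1} = -1$)
$U = \frac{9}{2}$ ($U = - \frac{1}{2} + 1 \cdot 5 = - \frac{1}{2} + 5 = \frac{9}{2} \approx 4.5$)
$T{\left(h,N \right)} = - \frac{h}{5}$ ($T{\left(h,N \right)} = \frac{\left(-1\right) h}{5} = - \frac{h}{5}$)
$v = \frac{11}{8}$ ($v = \frac{1}{8} \cdot 11 = \frac{11}{8} \approx 1.375$)
$n = \frac{16}{55}$ ($n = \frac{\left(- \frac{1}{5}\right) \left(-2\right)}{\frac{11}{8}} = \frac{2}{5} \cdot \frac{8}{11} = \frac{16}{55} \approx 0.29091$)
$\left(n - 36\right) 25 = \left(\frac{16}{55} - 36\right) 25 = \left(- \frac{1964}{55}\right) 25 = - \frac{9820}{11}$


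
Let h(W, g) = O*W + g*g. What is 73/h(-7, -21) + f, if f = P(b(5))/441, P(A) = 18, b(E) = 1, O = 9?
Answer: 619/2646 ≈ 0.23394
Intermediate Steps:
h(W, g) = g² + 9*W (h(W, g) = 9*W + g*g = 9*W + g² = g² + 9*W)
f = 2/49 (f = 18/441 = 18*(1/441) = 2/49 ≈ 0.040816)
73/h(-7, -21) + f = 73/((-21)² + 9*(-7)) + 2/49 = 73/(441 - 63) + 2/49 = 73/378 + 2/49 = 619/2646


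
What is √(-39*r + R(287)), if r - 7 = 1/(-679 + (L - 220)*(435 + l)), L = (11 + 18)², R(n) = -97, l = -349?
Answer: I*√1028652572083/52727 ≈ 19.235*I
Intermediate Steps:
L = 841 (L = 29² = 841)
r = 369090/52727 (r = 7 + 1/(-679 + (841 - 220)*(435 - 349)) = 7 + 1/(-679 + 621*86) = 7 + 1/(-679 + 53406) = 7 + 1/52727 = 369090/52727 ≈ 7.0000)
√(-39*r + R(287)) = √(-39*369090/52727 - 97) = √(-14394510/52727 - 97) = √(-19509029/52727) = I*√1028652572083/52727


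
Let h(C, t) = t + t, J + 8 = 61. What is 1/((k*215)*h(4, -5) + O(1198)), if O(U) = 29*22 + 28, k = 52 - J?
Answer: 1/2816 ≈ 0.00035511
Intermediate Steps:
J = 53 (J = -8 + 61 = 53)
k = -1 (k = 52 - 1*53 = 52 - 53 = -1)
O(U) = 666 (O(U) = 638 + 28 = 666)
h(C, t) = 2*t
1/((k*215)*h(4, -5) + O(1198)) = 1/((-1*215)*(2*(-5)) + 666) = 1/(-215*(-10) + 666) = 1/(2150 + 666) = 1/2816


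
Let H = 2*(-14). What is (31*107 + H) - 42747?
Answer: -39458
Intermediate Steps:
H = -28
(31*107 + H) - 42747 = (31*107 - 28) - 42747 = (3317 - 28) - 42747 = 3289 - 42747 = -39458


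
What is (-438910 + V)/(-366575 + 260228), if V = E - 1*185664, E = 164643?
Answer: 459931/106347 ≈ 4.3248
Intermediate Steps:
V = -21021 (V = 164643 - 1*185664 = 164643 - 185664 = -21021)
(-438910 + V)/(-366575 + 260228) = (-438910 - 21021)/(-366575 + 260228) = -459931/(-106347) = -459931*(-1/106347) = 459931/106347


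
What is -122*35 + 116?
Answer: -4154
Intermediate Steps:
-122*35 + 116 = -4270 + 116 = -4154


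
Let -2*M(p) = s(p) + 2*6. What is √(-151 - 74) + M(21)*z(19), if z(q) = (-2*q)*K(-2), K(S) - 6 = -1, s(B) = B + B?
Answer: 5130 + 15*I ≈ 5130.0 + 15.0*I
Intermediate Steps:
s(B) = 2*B
K(S) = 5 (K(S) = 6 - 1 = 5)
M(p) = -6 - p (M(p) = -(2*p + 2*6)/2 = -(2*p + 12)/2 = -(12 + 2*p)/2 = -6 - p)
z(q) = -10*q (z(q) = -2*q*5 = -10*q)
√(-151 - 74) + M(21)*z(19) = √(-151 - 74) + (-6 - 1*21)*(-10*19) = √(-225) + (-6 - 21)*(-190) = 15*I - 27*(-190) = 15*I + 5130 = 5130 + 15*I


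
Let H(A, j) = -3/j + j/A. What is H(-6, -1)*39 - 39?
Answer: 169/2 ≈ 84.500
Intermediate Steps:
H(-6, -1)*39 - 39 = (-3/(-1) - 1/(-6))*39 - 39 = (-3*(-1) - 1*(-1/6))*39 - 39 = (3 + 1/6)*39 - 39 = (19/6)*39 - 39 = 247/2 - 39 = 169/2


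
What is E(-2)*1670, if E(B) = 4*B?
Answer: -13360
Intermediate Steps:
E(-2)*1670 = (4*(-2))*1670 = -8*1670 = -13360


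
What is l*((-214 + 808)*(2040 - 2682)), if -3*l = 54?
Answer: 6864264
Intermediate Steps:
l = -18 (l = -⅓*54 = -18)
l*((-214 + 808)*(2040 - 2682)) = -18*(-214 + 808)*(2040 - 2682) = -10692*(-642) = -18*(-381348) = 6864264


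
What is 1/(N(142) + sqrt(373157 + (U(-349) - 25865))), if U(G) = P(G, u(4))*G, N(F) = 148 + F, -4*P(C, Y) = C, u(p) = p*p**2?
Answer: -1160/930967 + 2*sqrt(1267367)/930967 ≈ 0.0011725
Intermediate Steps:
u(p) = p**3
P(C, Y) = -C/4
U(G) = -G**2/4 (U(G) = (-G/4)*G = -G**2/4)
1/(N(142) + sqrt(373157 + (U(-349) - 25865))) = 1/((148 + 142) + sqrt(373157 + (-1/4*(-349)**2 - 25865))) = 1/(290 + sqrt(373157 + (-1/4*121801 - 25865))) = 1/(290 + sqrt(373157 + (-121801/4 - 25865))) = 1/(290 + sqrt(373157 - 225261/4)) = 1/(290 + sqrt(1267367/4)) = 1/(290 + sqrt(1267367)/2)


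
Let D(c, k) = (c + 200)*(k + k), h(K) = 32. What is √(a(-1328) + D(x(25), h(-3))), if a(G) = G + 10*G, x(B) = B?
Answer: 4*I*√13 ≈ 14.422*I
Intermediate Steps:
D(c, k) = 2*k*(200 + c) (D(c, k) = (200 + c)*(2*k) = 2*k*(200 + c))
a(G) = 11*G
√(a(-1328) + D(x(25), h(-3))) = √(11*(-1328) + 2*32*(200 + 25)) = √(-14608 + 2*32*225) = √(-14608 + 14400) = √(-208) = 4*I*√13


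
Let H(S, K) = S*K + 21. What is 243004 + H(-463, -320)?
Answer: 391185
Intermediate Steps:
H(S, K) = 21 + K*S (H(S, K) = K*S + 21 = 21 + K*S)
243004 + H(-463, -320) = 243004 + (21 - 320*(-463)) = 243004 + (21 + 148160) = 243004 + 148181 = 391185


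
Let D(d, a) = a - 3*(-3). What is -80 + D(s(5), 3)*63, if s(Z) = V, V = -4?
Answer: 676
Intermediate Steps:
s(Z) = -4
D(d, a) = 9 + a (D(d, a) = a + 9 = 9 + a)
-80 + D(s(5), 3)*63 = -80 + (9 + 3)*63 = -80 + 12*63 = -80 + 756 = 676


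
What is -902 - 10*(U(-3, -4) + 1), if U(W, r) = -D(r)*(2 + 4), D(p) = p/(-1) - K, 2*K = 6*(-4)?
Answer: 48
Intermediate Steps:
K = -12 (K = (6*(-4))/2 = (½)*(-24) = -12)
D(p) = 12 - p (D(p) = p/(-1) - 1*(-12) = p*(-1) + 12 = -p + 12 = 12 - p)
U(W, r) = -72 + 6*r (U(W, r) = -(12 - r)*(2 + 4) = -(12 - r)*6 = -(72 - 6*r) = -72 + 6*r)
-902 - 10*(U(-3, -4) + 1) = -902 - 10*((-72 + 6*(-4)) + 1) = -902 - 10*((-72 - 24) + 1) = -902 - 10*(-96 + 1) = -902 - 10*(-95) = -902 - 1*(-950) = -902 + 950 = 48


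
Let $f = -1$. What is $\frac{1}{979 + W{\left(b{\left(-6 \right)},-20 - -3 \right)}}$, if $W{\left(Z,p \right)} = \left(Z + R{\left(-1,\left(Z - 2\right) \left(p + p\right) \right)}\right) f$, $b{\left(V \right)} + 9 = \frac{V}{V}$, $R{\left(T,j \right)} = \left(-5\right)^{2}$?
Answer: $\frac{1}{962} \approx 0.0010395$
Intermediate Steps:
$R{\left(T,j \right)} = 25$
$b{\left(V \right)} = -8$ ($b{\left(V \right)} = -9 + \frac{V}{V} = -9 + 1 = -8$)
$W{\left(Z,p \right)} = -25 - Z$ ($W{\left(Z,p \right)} = \left(Z + 25\right) \left(-1\right) = \left(25 + Z\right) \left(-1\right) = -25 - Z$)
$\frac{1}{979 + W{\left(b{\left(-6 \right)},-20 - -3 \right)}} = \frac{1}{979 - 17} = \frac{1}{962}$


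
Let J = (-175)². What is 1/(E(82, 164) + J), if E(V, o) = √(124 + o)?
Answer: 30625/937890337 - 12*√2/937890337 ≈ 3.2635e-5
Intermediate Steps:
J = 30625
1/(E(82, 164) + J) = 1/(√(124 + 164) + 30625) = 1/(√288 + 30625) = 1/(12*√2 + 30625) = 1/(30625 + 12*√2)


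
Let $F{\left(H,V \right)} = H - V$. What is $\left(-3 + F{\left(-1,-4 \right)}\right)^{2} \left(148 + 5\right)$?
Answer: $0$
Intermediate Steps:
$\left(-3 + F{\left(-1,-4 \right)}\right)^{2} \left(148 + 5\right) = \left(-3 - -3\right)^{2} \left(148 + 5\right) = \left(-3 + \left(-1 + 4\right)\right)^{2} \cdot 153 = \left(-3 + 3\right)^{2} \cdot 153 = 0^{2} \cdot 153 = 0 \cdot 153 = 0$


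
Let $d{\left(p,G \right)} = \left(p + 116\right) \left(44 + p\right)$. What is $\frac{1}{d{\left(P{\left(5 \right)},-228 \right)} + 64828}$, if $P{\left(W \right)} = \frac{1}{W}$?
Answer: $\frac{25}{1749101} \approx 1.4293 \cdot 10^{-5}$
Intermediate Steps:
$d{\left(p,G \right)} = \left(44 + p\right) \left(116 + p\right)$ ($d{\left(p,G \right)} = \left(116 + p\right) \left(44 + p\right) = \left(44 + p\right) \left(116 + p\right)$)
$\frac{1}{d{\left(P{\left(5 \right)},-228 \right)} + 64828} = \frac{1}{\left(5104 + \left(\frac{1}{5}\right)^{2} + \frac{160}{5}\right) + 64828} = \frac{1}{\left(5104 + \left(\frac{1}{5}\right)^{2} + 160 \cdot \frac{1}{5}\right) + 64828} = \frac{1}{\left(5104 + \frac{1}{25} + 32\right) + 64828} = \frac{1}{\frac{128401}{25} + 64828} = \frac{1}{\frac{1749101}{25}} = \frac{25}{1749101}$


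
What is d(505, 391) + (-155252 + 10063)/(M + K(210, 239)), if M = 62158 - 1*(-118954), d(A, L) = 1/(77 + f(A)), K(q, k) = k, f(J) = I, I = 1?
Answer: -11143391/14145378 ≈ -0.78778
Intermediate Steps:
f(J) = 1
d(A, L) = 1/78 (d(A, L) = 1/(77 + 1) = 1/78)
M = 181112 (M = 62158 + 118954 = 181112)
d(505, 391) + (-155252 + 10063)/(M + K(210, 239)) = 1/78 + (-155252 + 10063)/(181112 + 239) = 1/78 - 145189/181351 = -11143391/14145378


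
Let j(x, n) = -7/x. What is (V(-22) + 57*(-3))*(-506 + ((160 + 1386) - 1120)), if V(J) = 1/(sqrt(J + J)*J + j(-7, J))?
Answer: 160*(85*I + 3762*sqrt(11))/(I + 44*sqrt(11)) ≈ 13680.0 - 0.54818*I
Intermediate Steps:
V(J) = 1/(1 + sqrt(2)*J**(3/2)) (V(J) = 1/(sqrt(J + J)*J - 7/(-7)) = 1/(sqrt(2*J)*J - 7*(-1/7)) = 1/((sqrt(2)*sqrt(J))*J + 1) = 1/(sqrt(2)*J**(3/2) + 1) = 1/(1 + sqrt(2)*J**(3/2)))
(V(-22) + 57*(-3))*(-506 + ((160 + 1386) - 1120)) = (1/(1 + sqrt(2)*(-22)**(3/2)) + 57*(-3))*(-506 + ((160 + 1386) - 1120)) = (1/(1 + sqrt(2)*(-22*I*sqrt(22))) - 171)*(-506 + (1546 - 1120)) = (1/(1 - 44*I*sqrt(11)) - 171)*(-506 + 426) = (-171 + 1/(1 - 44*I*sqrt(11)))*(-80) = 13680 - 80/(1 - 44*I*sqrt(11))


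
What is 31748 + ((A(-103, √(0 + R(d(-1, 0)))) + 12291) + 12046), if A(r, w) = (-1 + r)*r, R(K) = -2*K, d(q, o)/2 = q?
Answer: 66797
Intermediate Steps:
d(q, o) = 2*q
A(r, w) = r*(-1 + r)
31748 + ((A(-103, √(0 + R(d(-1, 0)))) + 12291) + 12046) = 31748 + ((-103*(-1 - 103) + 12291) + 12046) = 31748 + ((-103*(-104) + 12291) + 12046) = 31748 + ((10712 + 12291) + 12046) = 31748 + (23003 + 12046) = 31748 + 35049 = 66797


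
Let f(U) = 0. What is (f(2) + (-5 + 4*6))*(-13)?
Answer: -247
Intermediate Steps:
(f(2) + (-5 + 4*6))*(-13) = (0 + (-5 + 4*6))*(-13) = (0 + (-5 + 24))*(-13) = (0 + 19)*(-13) = 19*(-13) = -247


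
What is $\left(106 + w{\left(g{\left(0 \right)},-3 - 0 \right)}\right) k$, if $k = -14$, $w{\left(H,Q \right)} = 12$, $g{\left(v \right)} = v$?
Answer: $-1652$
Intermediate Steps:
$\left(106 + w{\left(g{\left(0 \right)},-3 - 0 \right)}\right) k = \left(106 + 12\right) \left(-14\right) = 118 \left(-14\right) = -1652$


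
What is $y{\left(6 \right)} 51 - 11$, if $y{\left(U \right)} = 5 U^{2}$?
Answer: $9169$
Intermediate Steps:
$y{\left(6 \right)} 51 - 11 = 5 \cdot 6^{2} \cdot 51 - 11 = 5 \cdot 36 \cdot 51 - 11 = 180 \cdot 51 - 11 = 9180 - 11 = 9169$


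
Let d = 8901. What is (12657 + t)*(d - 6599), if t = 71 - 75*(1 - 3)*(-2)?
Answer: 28609256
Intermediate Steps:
t = -229 (t = 71 - (-150)*(-2) = 71 - 75*4 = 71 - 300 = -229)
(12657 + t)*(d - 6599) = (12657 - 229)*(8901 - 6599) = 12428*2302 = 28609256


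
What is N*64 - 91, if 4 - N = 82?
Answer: -5083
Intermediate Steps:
N = -78 (N = 4 - 1*82 = 4 - 82 = -78)
N*64 - 91 = -78*64 - 91 = -4992 - 91 = -5083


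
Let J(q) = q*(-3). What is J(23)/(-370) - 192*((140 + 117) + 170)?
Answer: -30334011/370 ≈ -81984.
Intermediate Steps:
J(q) = -3*q
J(23)/(-370) - 192*((140 + 117) + 170) = -3*23/(-370) - 192*((140 + 117) + 170) = -69*(-1/370) - 192*(257 + 170) = 69/370 - 192*427 = 69/370 - 81984 = -30334011/370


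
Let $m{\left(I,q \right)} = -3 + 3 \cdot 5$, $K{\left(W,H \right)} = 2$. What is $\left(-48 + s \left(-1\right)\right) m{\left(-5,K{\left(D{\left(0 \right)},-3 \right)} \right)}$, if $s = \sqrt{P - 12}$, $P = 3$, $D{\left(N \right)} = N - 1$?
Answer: $-576 - 36 i \approx -576.0 - 36.0 i$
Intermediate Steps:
$D{\left(N \right)} = -1 + N$ ($D{\left(N \right)} = N - 1 = -1 + N$)
$s = 3 i$ ($s = \sqrt{3 - 12} = \sqrt{-9} = 3 i \approx 3.0 i$)
$m{\left(I,q \right)} = 12$ ($m{\left(I,q \right)} = -3 + 15 = 12$)
$\left(-48 + s \left(-1\right)\right) m{\left(-5,K{\left(D{\left(0 \right)},-3 \right)} \right)} = \left(-48 + 3 i \left(-1\right)\right) 12 = \left(-48 - 3 i\right) 12 = -576 - 36 i$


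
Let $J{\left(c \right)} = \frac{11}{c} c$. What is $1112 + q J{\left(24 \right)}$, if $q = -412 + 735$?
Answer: $4665$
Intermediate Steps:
$q = 323$
$J{\left(c \right)} = 11$
$1112 + q J{\left(24 \right)} = 1112 + 323 \cdot 11 = 1112 + 3553 = 4665$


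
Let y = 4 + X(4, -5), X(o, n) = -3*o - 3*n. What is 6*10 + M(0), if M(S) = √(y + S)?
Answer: 60 + √7 ≈ 62.646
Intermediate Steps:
X(o, n) = -3*n - 3*o
y = 7 (y = 4 + (-3*(-5) - 3*4) = 4 + (15 - 12) = 4 + 3 = 7)
M(S) = √(7 + S)
6*10 + M(0) = 6*10 + √(7 + 0) = 60 + √7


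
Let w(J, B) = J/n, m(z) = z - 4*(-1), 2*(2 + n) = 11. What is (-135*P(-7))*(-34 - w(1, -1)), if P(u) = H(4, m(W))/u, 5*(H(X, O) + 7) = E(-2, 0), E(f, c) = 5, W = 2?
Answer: 194400/49 ≈ 3967.3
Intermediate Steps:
n = 7/2 (n = -2 + (½)*11 = -2 + 11/2 = 7/2 ≈ 3.5000)
m(z) = 4 + z (m(z) = z + 4 = 4 + z)
w(J, B) = 2*J/7 (w(J, B) = J/(7/2) = J*(2/7) = 2*J/7)
H(X, O) = -6 (H(X, O) = -7 + (⅕)*5 = -7 + 1 = -6)
P(u) = -6/u
(-135*P(-7))*(-34 - w(1, -1)) = (-(-810)/(-7))*(-34 - 2/7) = (-(-810)*(-1)/7)*(-34 - 1*2/7) = (-135*6/7)*(-34 - 2/7) = -810/7*(-240/7) = 194400/49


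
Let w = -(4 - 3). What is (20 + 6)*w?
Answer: -26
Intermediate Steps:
w = -1 (w = -1*1 = -1)
(20 + 6)*w = (20 + 6)*(-1) = 26*(-1) = -26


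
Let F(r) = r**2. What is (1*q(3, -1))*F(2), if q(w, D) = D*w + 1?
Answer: -8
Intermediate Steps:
q(w, D) = 1 + D*w
(1*q(3, -1))*F(2) = (1*(1 - 1*3))*2**2 = (1*(1 - 3))*4 = (1*(-2))*4 = -2*4 = -8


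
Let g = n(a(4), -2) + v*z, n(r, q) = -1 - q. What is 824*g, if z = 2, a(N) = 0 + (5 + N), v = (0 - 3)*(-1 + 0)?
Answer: 5768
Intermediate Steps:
v = 3 (v = -3*(-1) = 3)
a(N) = 5 + N
g = 7 (g = (-1 - 1*(-2)) + 3*2 = (-1 + 2) + 6 = 1 + 6 = 7)
824*g = 824*7 = 5768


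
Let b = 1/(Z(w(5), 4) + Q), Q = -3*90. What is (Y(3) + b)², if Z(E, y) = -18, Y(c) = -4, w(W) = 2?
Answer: 1329409/82944 ≈ 16.028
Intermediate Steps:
Q = -270
b = -1/288 (b = 1/(-18 - 270) = 1/(-288) = -1/288 ≈ -0.0034722)
(Y(3) + b)² = (-4 - 1/288)² = (-1153/288)² = 1329409/82944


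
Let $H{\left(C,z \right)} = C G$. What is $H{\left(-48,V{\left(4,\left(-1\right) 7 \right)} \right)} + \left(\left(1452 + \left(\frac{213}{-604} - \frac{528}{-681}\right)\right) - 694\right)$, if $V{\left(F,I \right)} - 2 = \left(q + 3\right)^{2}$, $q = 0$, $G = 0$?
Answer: $\frac{103985817}{137108} \approx 758.42$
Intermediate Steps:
$V{\left(F,I \right)} = 11$ ($V{\left(F,I \right)} = 2 + \left(0 + 3\right)^{2} = 2 + 3^{2} = 2 + 9 = 11$)
$H{\left(C,z \right)} = 0$ ($H{\left(C,z \right)} = C 0 = 0$)
$H{\left(-48,V{\left(4,\left(-1\right) 7 \right)} \right)} + \left(\left(1452 + \left(\frac{213}{-604} - \frac{528}{-681}\right)\right) - 694\right) = 0 + \left(\left(1452 + \left(\frac{213}{-604} - \frac{528}{-681}\right)\right) - 694\right) = 0 + \left(\left(1452 + \left(213 \left(- \frac{1}{604}\right) - - \frac{176}{227}\right)\right) - 694\right) = 0 + \left(\left(1452 + \left(- \frac{213}{604} + \frac{176}{227}\right)\right) - 694\right) = 0 + \left(\left(1452 + \frac{57953}{137108}\right) - 694\right) = 0 + \left(\frac{199138769}{137108} - 694\right) = 0 + \frac{103985817}{137108} = \frac{103985817}{137108}$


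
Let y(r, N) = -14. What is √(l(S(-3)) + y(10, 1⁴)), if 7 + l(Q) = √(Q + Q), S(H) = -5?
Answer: √(-21 + I*√10) ≈ 0.34406 + 4.5955*I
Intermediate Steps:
l(Q) = -7 + √2*√Q (l(Q) = -7 + √(Q + Q) = -7 + √(2*Q) = -7 + √2*√Q)
√(l(S(-3)) + y(10, 1⁴)) = √((-7 + √2*√(-5)) - 14) = √((-7 + √2*(I*√5)) - 14) = √((-7 + I*√10) - 14) = √(-21 + I*√10)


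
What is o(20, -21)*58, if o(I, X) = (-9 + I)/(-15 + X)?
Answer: -319/18 ≈ -17.722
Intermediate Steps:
o(I, X) = (-9 + I)/(-15 + X)
o(20, -21)*58 = ((-9 + 20)/(-15 - 21))*58 = (11/(-36))*58 = -1/36*11*58 = -11/36*58 = -319/18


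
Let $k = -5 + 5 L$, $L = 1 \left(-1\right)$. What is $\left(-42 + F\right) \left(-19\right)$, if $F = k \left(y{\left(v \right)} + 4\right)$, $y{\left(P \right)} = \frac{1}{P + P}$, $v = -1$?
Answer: $1463$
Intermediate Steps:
$L = -1$
$y{\left(P \right)} = \frac{1}{2 P}$
$k = -10$ ($k = -5 + 5 \left(-1\right) = -5 - 5 = -10$)
$F = -35$ ($F = - 10 \left(\frac{1}{2 \left(-1\right)} + 4\right) = - 10 \left(\frac{1}{2} \left(-1\right) + 4\right) = - 10 \left(- \frac{1}{2} + 4\right) = \left(-10\right) \frac{7}{2} = -35$)
$\left(-42 + F\right) \left(-19\right) = \left(-42 - 35\right) \left(-19\right) = \left(-77\right) \left(-19\right) = 1463$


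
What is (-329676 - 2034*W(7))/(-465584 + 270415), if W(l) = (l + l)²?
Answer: 728340/195169 ≈ 3.7318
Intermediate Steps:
W(l) = 4*l² (W(l) = (2*l)² = 4*l²)
(-329676 - 2034*W(7))/(-465584 + 270415) = (-329676 - 8136*7²)/(-465584 + 270415) = (-329676 - 8136*49)/(-195169) = (-329676 - 2034*196)*(-1/195169) = (-329676 - 398664)*(-1/195169) = -728340*(-1/195169) = 728340/195169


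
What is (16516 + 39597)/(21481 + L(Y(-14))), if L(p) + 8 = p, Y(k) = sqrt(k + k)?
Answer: 1204914449/461089757 - 112226*I*sqrt(7)/461089757 ≈ 2.6132 - 0.00064396*I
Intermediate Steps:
Y(k) = sqrt(2)*sqrt(k) (Y(k) = sqrt(2*k) = sqrt(2)*sqrt(k))
L(p) = -8 + p
(16516 + 39597)/(21481 + L(Y(-14))) = (16516 + 39597)/(21481 + (-8 + sqrt(2)*sqrt(-14))) = 56113/(21481 + (-8 + sqrt(2)*(I*sqrt(14)))) = 56113/(21481 + (-8 + 2*I*sqrt(7))) = 56113/(21473 + 2*I*sqrt(7))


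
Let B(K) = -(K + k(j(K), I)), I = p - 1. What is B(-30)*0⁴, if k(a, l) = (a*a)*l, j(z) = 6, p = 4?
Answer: 0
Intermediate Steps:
I = 3 (I = 4 - 1 = 3)
k(a, l) = l*a² (k(a, l) = a²*l = l*a²)
B(K) = -108 - K (B(K) = -(K + 3*6²) = -(K + 3*36) = -(K + 108) = -(108 + K) = -108 - K)
B(-30)*0⁴ = (-108 - 1*(-30))*0⁴ = (-108 + 30)*0 = -78*0 = 0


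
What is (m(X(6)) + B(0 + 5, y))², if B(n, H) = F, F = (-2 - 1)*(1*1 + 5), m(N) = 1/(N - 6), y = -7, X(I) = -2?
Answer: 21025/64 ≈ 328.52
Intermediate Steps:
m(N) = 1/(-6 + N)
F = -18 (F = -3*(1 + 5) = -3*6 = -18)
B(n, H) = -18
(m(X(6)) + B(0 + 5, y))² = (1/(-6 - 2) - 18)² = (1/(-8) - 18)² = (-⅛ - 18)² = (-145/8)² = 21025/64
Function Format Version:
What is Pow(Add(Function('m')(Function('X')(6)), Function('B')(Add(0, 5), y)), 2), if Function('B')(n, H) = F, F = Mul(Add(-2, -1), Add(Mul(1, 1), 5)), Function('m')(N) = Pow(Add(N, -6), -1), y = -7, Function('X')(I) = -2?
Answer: Rational(21025, 64) ≈ 328.52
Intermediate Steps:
Function('m')(N) = Pow(Add(-6, N), -1)
F = -18 (F = Mul(-3, Add(1, 5)) = Mul(-3, 6) = -18)
Function('B')(n, H) = -18
Pow(Add(Function('m')(Function('X')(6)), Function('B')(Add(0, 5), y)), 2) = Pow(Add(Pow(Add(-6, -2), -1), -18), 2) = Pow(Add(Pow(-8, -1), -18), 2) = Pow(Add(Rational(-1, 8), -18), 2) = Pow(Rational(-145, 8), 2) = Rational(21025, 64)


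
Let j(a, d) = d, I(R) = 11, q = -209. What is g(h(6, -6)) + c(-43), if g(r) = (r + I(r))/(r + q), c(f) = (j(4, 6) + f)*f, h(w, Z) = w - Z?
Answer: 313404/197 ≈ 1590.9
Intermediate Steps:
c(f) = f*(6 + f) (c(f) = (6 + f)*f = f*(6 + f))
g(r) = (11 + r)/(-209 + r) (g(r) = (r + 11)/(r - 209) = (11 + r)/(-209 + r))
g(h(6, -6)) + c(-43) = (11 + (6 - 1*(-6)))/(-209 + (6 - 1*(-6))) - 43*(6 - 43) = (11 + (6 + 6))/(-209 + (6 + 6)) - 43*(-37) = (11 + 12)/(-209 + 12) + 1591 = 23/(-197) + 1591 = -1/197*23 + 1591 = -23/197 + 1591 = 313404/197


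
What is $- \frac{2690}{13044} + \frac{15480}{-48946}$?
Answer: $- \frac{83396465}{159612906} \approx -0.52249$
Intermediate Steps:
$- \frac{2690}{13044} + \frac{15480}{-48946} = \left(-2690\right) \frac{1}{13044} + 15480 \left(- \frac{1}{48946}\right) = - \frac{1345}{6522} - \frac{7740}{24473} = - \frac{83396465}{159612906}$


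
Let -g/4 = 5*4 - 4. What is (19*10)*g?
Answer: -12160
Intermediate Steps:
g = -64 (g = -4*(5*4 - 4) = -4*(20 - 4) = -4*16 = -64)
(19*10)*g = (19*10)*(-64) = 190*(-64) = -12160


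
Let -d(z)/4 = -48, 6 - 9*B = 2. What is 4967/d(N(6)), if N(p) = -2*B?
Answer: 4967/192 ≈ 25.870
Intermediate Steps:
B = 4/9 (B = ⅔ - ⅑*2 = ⅔ - 2/9 = 4/9 ≈ 0.44444)
N(p) = -8/9 (N(p) = -2*4/9 = -8/9)
d(z) = 192 (d(z) = -4*(-48) = 192)
4967/d(N(6)) = 4967/192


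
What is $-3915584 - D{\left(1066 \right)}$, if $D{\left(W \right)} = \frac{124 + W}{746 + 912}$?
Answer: $- \frac{3246019731}{829} \approx -3.9156 \cdot 10^{6}$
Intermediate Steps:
$D{\left(W \right)} = \frac{62}{829} + \frac{W}{1658}$ ($D{\left(W \right)} = \frac{124 + W}{1658} = \left(124 + W\right) \frac{1}{1658} = \frac{62}{829} + \frac{W}{1658}$)
$-3915584 - D{\left(1066 \right)} = -3915584 - \left(\frac{62}{829} + \frac{1}{1658} \cdot 1066\right) = -3915584 - \left(\frac{62}{829} + \frac{533}{829}\right) = -3915584 - \frac{595}{829} = - \frac{3246019731}{829}$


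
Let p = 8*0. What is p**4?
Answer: 0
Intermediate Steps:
p = 0
p**4 = 0**4 = 0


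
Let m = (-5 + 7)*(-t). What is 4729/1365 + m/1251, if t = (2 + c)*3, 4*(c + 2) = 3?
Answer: 1313297/379470 ≈ 3.4609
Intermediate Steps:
c = -5/4 (c = -2 + (¼)*3 = -2 + ¾ = -5/4 ≈ -1.2500)
t = 9/4 (t = (2 - 5/4)*3 = (¾)*3 = 9/4 ≈ 2.2500)
m = -9/2 (m = (-5 + 7)*(-1*9/4) = 2*(-9/4) = -9/2 ≈ -4.5000)
4729/1365 + m/1251 = 4729/1365 - 9/2/1251 = 4729*(1/1365) - 9/2*1/1251 = 4729/1365 - 1/278 = 1313297/379470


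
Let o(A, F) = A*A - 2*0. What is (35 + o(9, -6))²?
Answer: 13456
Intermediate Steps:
o(A, F) = A² (o(A, F) = A² + 0 = A²)
(35 + o(9, -6))² = (35 + 9²)² = (35 + 81)² = 116² = 13456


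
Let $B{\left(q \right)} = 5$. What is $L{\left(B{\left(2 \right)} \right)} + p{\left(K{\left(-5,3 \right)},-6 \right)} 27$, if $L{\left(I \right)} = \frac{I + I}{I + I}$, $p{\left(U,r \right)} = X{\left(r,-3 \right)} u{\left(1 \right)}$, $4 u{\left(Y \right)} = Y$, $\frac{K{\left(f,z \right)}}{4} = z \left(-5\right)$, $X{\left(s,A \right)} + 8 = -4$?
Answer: $-80$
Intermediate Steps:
$X{\left(s,A \right)} = -12$ ($X{\left(s,A \right)} = -8 - 4 = -12$)
$K{\left(f,z \right)} = - 20 z$ ($K{\left(f,z \right)} = 4 z \left(-5\right) = 4 \left(- 5 z\right) = - 20 z$)
$u{\left(Y \right)} = \frac{Y}{4}$
$p{\left(U,r \right)} = -3$ ($p{\left(U,r \right)} = - 12 \cdot \frac{1}{4} \cdot 1 = \left(-12\right) \frac{1}{4} = -3$)
$L{\left(I \right)} = 1$ ($L{\left(I \right)} = \frac{2 I}{2 I} = 2 I \frac{1}{2 I} = 1$)
$L{\left(B{\left(2 \right)} \right)} + p{\left(K{\left(-5,3 \right)},-6 \right)} 27 = 1 - 81 = -80$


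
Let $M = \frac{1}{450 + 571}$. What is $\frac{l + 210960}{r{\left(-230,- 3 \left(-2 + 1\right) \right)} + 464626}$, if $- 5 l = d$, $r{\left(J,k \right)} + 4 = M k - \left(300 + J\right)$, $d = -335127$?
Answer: $\frac{1419115467}{2371537975} \approx 0.59839$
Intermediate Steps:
$M = \frac{1}{1021} \approx 0.00097943$
$r{\left(J,k \right)} = -304 - J + \frac{k}{1021}$ ($r{\left(J,k \right)} = -4 - \left(300 + J - \frac{k}{1021}\right) = -304 - J + \frac{k}{1021}$)
$l = \frac{335127}{5}$ ($l = \left(- \frac{1}{5}\right) \left(-335127\right) = \frac{335127}{5} \approx 67025.0$)
$\frac{l + 210960}{r{\left(-230,- 3 \left(-2 + 1\right) \right)} + 464626} = \frac{\frac{335127}{5} + 210960}{\left(-304 - -230 + \frac{\left(-3\right) \left(-2 + 1\right)}{1021}\right) + 464626} = \frac{1389927}{5 \left(\left(-304 + 230 + \frac{\left(-3\right) \left(-1\right)}{1021}\right) + 464626\right)} = \frac{1389927}{5 \left(\left(-304 + 230 + \frac{1}{1021} \cdot 3\right) + 464626\right)} = \frac{1389927}{5 \left(\left(-304 + 230 + \frac{3}{1021}\right) + 464626\right)} = \frac{1389927}{5 \left(- \frac{75551}{1021} + 464626\right)} = \frac{1389927}{5 \cdot \frac{474307595}{1021}} = \frac{1389927}{5} \cdot \frac{1021}{474307595} = \frac{1419115467}{2371537975}$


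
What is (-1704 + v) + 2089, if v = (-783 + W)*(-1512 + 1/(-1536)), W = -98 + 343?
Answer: 625030157/768 ≈ 8.1384e+5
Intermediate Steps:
W = 245
v = 624734477/768 (v = (-783 + 245)*(-1512 + 1/(-1536)) = -538*(-1512 - 1/1536) = -538*(-2322433/1536) = 624734477/768 ≈ 8.1346e+5)
(-1704 + v) + 2089 = (-1704 + 624734477/768) + 2089 = 623425805/768 + 2089 = 625030157/768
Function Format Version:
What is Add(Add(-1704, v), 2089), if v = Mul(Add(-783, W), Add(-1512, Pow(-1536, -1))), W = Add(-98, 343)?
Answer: Rational(625030157, 768) ≈ 8.1384e+5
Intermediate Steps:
W = 245
v = Rational(624734477, 768) (v = Mul(Add(-783, 245), Add(-1512, Pow(-1536, -1))) = Mul(-538, Add(-1512, Rational(-1, 1536))) = Mul(-538, Rational(-2322433, 1536)) = Rational(624734477, 768) ≈ 8.1346e+5)
Add(Add(-1704, v), 2089) = Add(Add(-1704, Rational(624734477, 768)), 2089) = Add(Rational(623425805, 768), 2089) = Rational(625030157, 768)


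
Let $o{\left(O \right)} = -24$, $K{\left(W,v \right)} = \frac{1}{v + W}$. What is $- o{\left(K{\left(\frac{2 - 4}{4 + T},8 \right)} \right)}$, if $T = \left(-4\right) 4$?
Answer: $24$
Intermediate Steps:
$T = -16$
$K{\left(W,v \right)} = \frac{1}{W + v}$
$- o{\left(K{\left(\frac{2 - 4}{4 + T},8 \right)} \right)} = \left(-1\right) \left(-24\right) = 24$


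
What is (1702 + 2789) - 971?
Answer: 3520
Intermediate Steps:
(1702 + 2789) - 971 = 4491 - 971 = 3520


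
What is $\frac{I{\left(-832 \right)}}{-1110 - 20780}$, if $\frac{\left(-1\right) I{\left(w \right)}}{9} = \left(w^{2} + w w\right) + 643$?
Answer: $\frac{12465819}{21890} \approx 569.48$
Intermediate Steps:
$I{\left(w \right)} = -5787 - 18 w^{2}$ ($I{\left(w \right)} = - 9 \left(\left(w^{2} + w w\right) + 643\right) = - 9 \left(\left(w^{2} + w^{2}\right) + 643\right) = - 9 \left(2 w^{2} + 643\right) = - 9 \left(643 + 2 w^{2}\right) = -5787 - 18 w^{2}$)
$\frac{I{\left(-832 \right)}}{-1110 - 20780} = \frac{-5787 - 18 \left(-832\right)^{2}}{-1110 - 20780} = \frac{-5787 - 12460032}{-1110 - 20780} = \frac{-5787 - 12460032}{-21890} = \left(-12465819\right) \left(- \frac{1}{21890}\right) = \frac{12465819}{21890}$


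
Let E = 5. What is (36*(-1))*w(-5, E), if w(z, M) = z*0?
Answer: 0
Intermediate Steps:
w(z, M) = 0
(36*(-1))*w(-5, E) = (36*(-1))*0 = -36*0 = 0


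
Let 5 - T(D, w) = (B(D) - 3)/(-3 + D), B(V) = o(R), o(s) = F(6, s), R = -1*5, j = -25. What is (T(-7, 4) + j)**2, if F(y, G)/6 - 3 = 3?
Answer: 27889/100 ≈ 278.89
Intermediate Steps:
F(y, G) = 36 (F(y, G) = 18 + 6*3 = 18 + 18 = 36)
R = -5
o(s) = 36
B(V) = 36
T(D, w) = 5 - 33/(-3 + D) (T(D, w) = 5 - (36 - 3)/(-3 + D) = 5 - 33/(-3 + D))
(T(-7, 4) + j)**2 = ((-48 + 5*(-7))/(-3 - 7) - 25)**2 = ((-48 - 35)/(-10) - 25)**2 = (-1/10*(-83) - 25)**2 = (83/10 - 25)**2 = (-167/10)**2 = 27889/100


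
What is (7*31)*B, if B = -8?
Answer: -1736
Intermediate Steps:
(7*31)*B = (7*31)*(-8) = 217*(-8) = -1736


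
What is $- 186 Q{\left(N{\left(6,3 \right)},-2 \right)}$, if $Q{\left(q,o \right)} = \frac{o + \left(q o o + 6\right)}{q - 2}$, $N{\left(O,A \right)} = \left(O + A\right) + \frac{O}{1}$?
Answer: $- \frac{11904}{13} \approx -915.69$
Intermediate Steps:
$N{\left(O,A \right)} = A + 2 O$ ($N{\left(O,A \right)} = \left(A + O\right) + O 1 = \left(A + O\right) + O = A + 2 O$)
$Q{\left(q,o \right)} = \frac{6 + o + q o^{2}}{-2 + q}$ ($Q{\left(q,o \right)} = \frac{o + \left(o q o + 6\right)}{-2 + q} = \frac{o + \left(q o^{2} + 6\right)}{-2 + q} = \frac{o + \left(6 + q o^{2}\right)}{-2 + q} = \frac{6 + o + q o^{2}}{-2 + q}$)
$- 186 Q{\left(N{\left(6,3 \right)},-2 \right)} = - 186 \frac{6 - 2 + \left(3 + 2 \cdot 6\right) \left(-2\right)^{2}}{-2 + \left(3 + 2 \cdot 6\right)} = - 186 \frac{6 - 2 + \left(3 + 12\right) 4}{-2 + \left(3 + 12\right)} = - 186 \frac{6 - 2 + 15 \cdot 4}{-2 + 15} = - 186 \frac{6 - 2 + 60}{13} = - 186 \cdot \frac{1}{13} \cdot 64 = \left(-186\right) \frac{64}{13} = - \frac{11904}{13}$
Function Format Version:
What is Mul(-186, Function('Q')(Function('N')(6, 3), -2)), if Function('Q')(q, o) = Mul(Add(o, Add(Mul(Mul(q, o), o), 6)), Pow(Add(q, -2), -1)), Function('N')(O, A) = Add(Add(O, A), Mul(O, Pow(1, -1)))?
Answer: Rational(-11904, 13) ≈ -915.69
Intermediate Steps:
Function('N')(O, A) = Add(A, Mul(2, O)) (Function('N')(O, A) = Add(Add(A, O), Mul(O, 1)) = Add(Add(A, O), O) = Add(A, Mul(2, O)))
Function('Q')(q, o) = Mul(Pow(Add(-2, q), -1), Add(6, o, Mul(q, Pow(o, 2)))) (Function('Q')(q, o) = Mul(Add(o, Add(Mul(Mul(o, q), o), 6)), Pow(Add(-2, q), -1)) = Mul(Add(o, Add(Mul(q, Pow(o, 2)), 6)), Pow(Add(-2, q), -1)) = Mul(Add(o, Add(6, Mul(q, Pow(o, 2)))), Pow(Add(-2, q), -1)) = Mul(Add(6, o, Mul(q, Pow(o, 2))), Pow(Add(-2, q), -1)) = Mul(Pow(Add(-2, q), -1), Add(6, o, Mul(q, Pow(o, 2)))))
Mul(-186, Function('Q')(Function('N')(6, 3), -2)) = Mul(-186, Mul(Pow(Add(-2, Add(3, Mul(2, 6))), -1), Add(6, -2, Mul(Add(3, Mul(2, 6)), Pow(-2, 2))))) = Mul(-186, Mul(Pow(Add(-2, Add(3, 12)), -1), Add(6, -2, Mul(Add(3, 12), 4)))) = Mul(-186, Mul(Pow(Add(-2, 15), -1), Add(6, -2, Mul(15, 4)))) = Mul(-186, Mul(Pow(13, -1), Add(6, -2, 60))) = Mul(-186, Mul(Rational(1, 13), 64)) = Mul(-186, Rational(64, 13)) = Rational(-11904, 13)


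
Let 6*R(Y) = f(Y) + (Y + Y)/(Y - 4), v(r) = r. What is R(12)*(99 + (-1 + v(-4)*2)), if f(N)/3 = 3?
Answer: 180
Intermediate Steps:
f(N) = 9 (f(N) = 3*3 = 9)
R(Y) = 3/2 + Y/(3*(-4 + Y)) (R(Y) = (9 + (Y + Y)/(Y - 4))/6 = (9 + (2*Y)/(-4 + Y))/6 = (9 + 2*Y/(-4 + Y))/6 = 3/2 + Y/(3*(-4 + Y)))
R(12)*(99 + (-1 + v(-4)*2)) = ((-36 + 11*12)/(6*(-4 + 12)))*(99 + (-1 - 4*2)) = ((⅙)*(-36 + 132)/8)*(99 + (-1 - 8)) = ((⅙)*(⅛)*96)*(99 - 9) = 2*90 = 180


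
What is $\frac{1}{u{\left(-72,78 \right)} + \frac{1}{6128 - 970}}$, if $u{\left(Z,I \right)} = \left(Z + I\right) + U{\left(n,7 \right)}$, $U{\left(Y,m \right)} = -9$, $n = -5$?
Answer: $- \frac{5158}{15473} \approx -0.33335$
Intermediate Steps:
$u{\left(Z,I \right)} = -9 + I + Z$ ($u{\left(Z,I \right)} = \left(Z + I\right) - 9 = \left(I + Z\right) - 9 = -9 + I + Z$)
$\frac{1}{u{\left(-72,78 \right)} + \frac{1}{6128 - 970}} = \frac{1}{\left(-9 + 78 - 72\right) + \frac{1}{6128 - 970}} = \frac{1}{-3 + \frac{1}{5158}} = \frac{1}{- \frac{15473}{5158}} = - \frac{5158}{15473}$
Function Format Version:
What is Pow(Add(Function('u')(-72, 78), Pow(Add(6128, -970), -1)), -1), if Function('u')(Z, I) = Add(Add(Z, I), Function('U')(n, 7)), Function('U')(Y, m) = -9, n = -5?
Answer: Rational(-5158, 15473) ≈ -0.33335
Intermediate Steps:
Function('u')(Z, I) = Add(-9, I, Z) (Function('u')(Z, I) = Add(Add(Z, I), -9) = Add(Add(I, Z), -9) = Add(-9, I, Z))
Pow(Add(Function('u')(-72, 78), Pow(Add(6128, -970), -1)), -1) = Pow(Add(Add(-9, 78, -72), Pow(Add(6128, -970), -1)), -1) = Pow(Add(-3, Pow(5158, -1)), -1) = Pow(Add(-3, Rational(1, 5158)), -1) = Pow(Rational(-15473, 5158), -1) = Rational(-5158, 15473)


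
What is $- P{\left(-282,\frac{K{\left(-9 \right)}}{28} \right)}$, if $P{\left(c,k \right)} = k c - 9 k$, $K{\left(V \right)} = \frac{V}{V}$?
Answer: $\frac{291}{28} \approx 10.393$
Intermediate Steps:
$K{\left(V \right)} = 1$
$P{\left(c,k \right)} = - 9 k + c k$ ($P{\left(c,k \right)} = c k - 9 k = - 9 k + c k$)
$- P{\left(-282,\frac{K{\left(-9 \right)}}{28} \right)} = - 1 \cdot \frac{1}{28} \left(-9 - 282\right) = - 1 \cdot \frac{1}{28} \left(-291\right) = - \frac{-291}{28} = \left(-1\right) \left(- \frac{291}{28}\right) = \frac{291}{28}$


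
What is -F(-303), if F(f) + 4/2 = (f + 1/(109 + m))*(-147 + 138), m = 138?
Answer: -673066/247 ≈ -2725.0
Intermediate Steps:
F(f) = -503/247 - 9*f (F(f) = -2 + (f + 1/(109 + 138))*(-147 + 138) = -2 + (f + 1/247)*(-9) = -2 + (1/247 + f)*(-9) = -2 + (-9/247 - 9*f) = -503/247 - 9*f)
-F(-303) = -(-503/247 - 9*(-303)) = -(-503/247 + 2727) = -1*673066/247 = -673066/247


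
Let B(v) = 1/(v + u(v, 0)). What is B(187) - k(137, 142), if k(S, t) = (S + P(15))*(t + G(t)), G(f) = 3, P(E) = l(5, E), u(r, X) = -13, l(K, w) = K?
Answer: -3582659/174 ≈ -20590.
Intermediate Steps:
P(E) = 5
B(v) = 1/(-13 + v) (B(v) = 1/(v - 13) = 1/(-13 + v))
k(S, t) = (3 + t)*(5 + S) (k(S, t) = (S + 5)*(t + 3) = (5 + S)*(3 + t) = (3 + t)*(5 + S))
B(187) - k(137, 142) = 1/(-13 + 187) - (15 + 3*137 + 5*142 + 137*142) = 1/174 - (15 + 411 + 710 + 19454) = 1/174 - 1*20590 = 1/174 - 20590 = -3582659/174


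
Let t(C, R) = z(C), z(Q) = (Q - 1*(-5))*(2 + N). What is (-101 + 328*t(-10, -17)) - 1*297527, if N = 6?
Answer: -310748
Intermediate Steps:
z(Q) = 40 + 8*Q (z(Q) = (Q - 1*(-5))*(2 + 6) = (Q + 5)*8 = (5 + Q)*8 = 40 + 8*Q)
t(C, R) = 40 + 8*C
(-101 + 328*t(-10, -17)) - 1*297527 = (-101 + 328*(40 + 8*(-10))) - 1*297527 = (-101 + 328*(40 - 80)) - 297527 = (-101 + 328*(-40)) - 297527 = (-101 - 13120) - 297527 = -13221 - 297527 = -310748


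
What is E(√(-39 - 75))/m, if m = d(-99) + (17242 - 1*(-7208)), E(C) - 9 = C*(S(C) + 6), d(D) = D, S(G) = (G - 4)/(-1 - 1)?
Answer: 22/8117 + 8*I*√114/24351 ≈ 0.0027104 + 0.0035077*I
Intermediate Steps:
S(G) = 2 - G/2 (S(G) = (-4 + G)/(-2) = (-4 + G)*(-½) = 2 - G/2)
E(C) = 9 + C*(8 - C/2) (E(C) = 9 + C*((2 - C/2) + 6) = 9 + C*(8 - C/2))
m = 24351 (m = -99 + (17242 - 1*(-7208)) = -99 + (17242 + 7208) = -99 + 24450 = 24351)
E(√(-39 - 75))/m = (9 + 8*√(-39 - 75) - (√(-39 - 75))²/2)/24351 = (9 + 8*√(-114) - (√(-114))²/2)*(1/24351) = (9 + 8*(I*√114) - (I*√114)²/2)*(1/24351) = (9 + 8*I*√114 - ½*(-114))*(1/24351) = (9 + 8*I*√114 + 57)*(1/24351) = (66 + 8*I*√114)*(1/24351) = 22/8117 + 8*I*√114/24351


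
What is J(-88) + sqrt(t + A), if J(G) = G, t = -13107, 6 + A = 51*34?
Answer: -88 + I*sqrt(11379) ≈ -88.0 + 106.67*I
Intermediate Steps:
A = 1728 (A = -6 + 51*34 = -6 + 1734 = 1728)
J(-88) + sqrt(t + A) = -88 + sqrt(-13107 + 1728) = -88 + sqrt(-11379) = -88 + I*sqrt(11379)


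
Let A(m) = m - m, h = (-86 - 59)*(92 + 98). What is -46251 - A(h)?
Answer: -46251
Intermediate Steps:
h = -27550 (h = -145*190 = -27550)
A(m) = 0
-46251 - A(h) = -46251 - 1*0 = -46251 + 0 = -46251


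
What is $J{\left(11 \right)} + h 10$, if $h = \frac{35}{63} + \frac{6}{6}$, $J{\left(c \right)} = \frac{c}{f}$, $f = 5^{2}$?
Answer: $\frac{3599}{225} \approx 15.996$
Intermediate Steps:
$f = 25$
$J{\left(c \right)} = \frac{c}{25}$
$h = \frac{14}{9}$ ($h = 35 \cdot \frac{1}{63} + 6 \cdot \frac{1}{6} = \frac{5}{9} + 1 = \frac{14}{9} \approx 1.5556$)
$J{\left(11 \right)} + h 10 = \frac{1}{25} \cdot 11 + \frac{14}{9} \cdot 10 = \frac{11}{25} + \frac{140}{9} = \frac{3599}{225}$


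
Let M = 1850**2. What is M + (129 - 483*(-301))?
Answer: 3568012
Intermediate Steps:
M = 3422500
M + (129 - 483*(-301)) = 3422500 + (129 - 483*(-301)) = 3422500 + (129 + 145383) = 3422500 + 145512 = 3568012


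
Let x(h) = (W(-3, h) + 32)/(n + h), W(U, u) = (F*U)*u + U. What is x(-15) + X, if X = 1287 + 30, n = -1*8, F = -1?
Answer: 30307/23 ≈ 1317.7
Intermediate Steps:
W(U, u) = U - U*u (W(U, u) = (-U)*u + U = -U*u + U = U - U*u)
n = -8
X = 1317
x(h) = (29 + 3*h)/(-8 + h) (x(h) = (-3*(1 - h) + 32)/(-8 + h) = ((-3 + 3*h) + 32)/(-8 + h) = (29 + 3*h)/(-8 + h))
x(-15) + X = (29 + 3*(-15))/(-8 - 15) + 1317 = (29 - 45)/(-23) + 1317 = -1/23*(-16) + 1317 = 16/23 + 1317 = 30307/23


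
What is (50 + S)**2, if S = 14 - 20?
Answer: 1936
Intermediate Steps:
S = -6
(50 + S)**2 = (50 - 6)**2 = 44**2 = 1936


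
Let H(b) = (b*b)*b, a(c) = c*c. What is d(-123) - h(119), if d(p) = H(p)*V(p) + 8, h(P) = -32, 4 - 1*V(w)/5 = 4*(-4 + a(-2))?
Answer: -37217300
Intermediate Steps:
a(c) = c²
V(w) = 20 (V(w) = 20 - 20*(-4 + (-2)²) = 20 - 20*(-4 + 4) = 20 - 20*0 = 20 - 5*0 = 20 + 0 = 20)
H(b) = b³ (H(b) = b²*b = b³)
d(p) = 8 + 20*p³ (d(p) = p³*20 + 8 = 20*p³ + 8 = 8 + 20*p³)
d(-123) - h(119) = (8 + 20*(-123)³) - 1*(-32) = (8 + 20*(-1860867)) + 32 = (8 - 37217340) + 32 = -37217332 + 32 = -37217300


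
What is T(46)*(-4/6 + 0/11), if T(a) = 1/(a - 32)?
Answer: -1/21 ≈ -0.047619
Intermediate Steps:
T(a) = 1/(-32 + a)
T(46)*(-4/6 + 0/11) = (-4/6 + 0/11)/(-32 + 46) = (-4*⅙ + 0*(1/11))/14 = (-⅔ + 0)/14 = (1/14)*(-⅔) = -1/21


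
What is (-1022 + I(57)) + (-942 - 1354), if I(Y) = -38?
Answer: -3356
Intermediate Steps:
(-1022 + I(57)) + (-942 - 1354) = (-1022 - 38) + (-942 - 1354) = -1060 - 2296 = -3356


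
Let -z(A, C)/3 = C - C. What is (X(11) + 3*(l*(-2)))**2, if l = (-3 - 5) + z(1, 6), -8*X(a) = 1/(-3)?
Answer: 1329409/576 ≈ 2308.0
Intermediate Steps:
z(A, C) = 0 (z(A, C) = -3*(C - C) = -3*0 = 0)
X(a) = 1/24 (X(a) = -1/8/(-3) = -1/8*(-1/3) = 1/24)
l = -8 (l = (-3 - 5) + 0 = -8 + 0 = -8)
(X(11) + 3*(l*(-2)))**2 = (1/24 + 3*(-8*(-2)))**2 = (1/24 + 3*16)**2 = (1/24 + 48)**2 = (1153/24)**2 = 1329409/576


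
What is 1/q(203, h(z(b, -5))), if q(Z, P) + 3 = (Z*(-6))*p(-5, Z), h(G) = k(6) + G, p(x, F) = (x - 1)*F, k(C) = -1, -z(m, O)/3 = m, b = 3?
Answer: 1/1483521 ≈ 6.7407e-7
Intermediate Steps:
z(m, O) = -3*m
p(x, F) = F*(-1 + x) (p(x, F) = (-1 + x)*F = F*(-1 + x))
h(G) = -1 + G
q(Z, P) = -3 + 36*Z**2 (q(Z, P) = -3 + (Z*(-6))*(Z*(-1 - 5)) = -3 + (-6*Z)*(Z*(-6)) = -3 + (-6*Z)*(-6*Z) = -3 + 36*Z**2)
1/q(203, h(z(b, -5))) = 1/(-3 + 36*203**2) = 1/(-3 + 36*41209) = 1/(-3 + 1483524) = 1/1483521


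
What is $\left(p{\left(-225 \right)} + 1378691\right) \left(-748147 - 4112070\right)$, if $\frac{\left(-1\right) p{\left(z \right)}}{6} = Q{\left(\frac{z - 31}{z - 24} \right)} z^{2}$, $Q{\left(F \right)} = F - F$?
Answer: $-6700737435947$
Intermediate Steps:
$Q{\left(F \right)} = 0$
$p{\left(z \right)} = 0$ ($p{\left(z \right)} = - 6 \cdot 0 z^{2} = \left(-6\right) 0 = 0$)
$\left(p{\left(-225 \right)} + 1378691\right) \left(-748147 - 4112070\right) = \left(0 + 1378691\right) \left(-748147 - 4112070\right) = 1378691 \left(-4860217\right) = -6700737435947$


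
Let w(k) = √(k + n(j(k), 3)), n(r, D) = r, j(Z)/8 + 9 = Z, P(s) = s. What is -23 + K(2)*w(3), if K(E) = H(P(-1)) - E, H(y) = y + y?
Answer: -23 - 12*I*√5 ≈ -23.0 - 26.833*I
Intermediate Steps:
j(Z) = -72 + 8*Z
H(y) = 2*y
K(E) = -2 - E (K(E) = 2*(-1) - E = -2 - E)
w(k) = √(-72 + 9*k) (w(k) = √(k + (-72 + 8*k)) = √(-72 + 9*k))
-23 + K(2)*w(3) = -23 + (-2 - 1*2)*(3*√(-8 + 3)) = -23 + (-2 - 2)*(3*√(-5)) = -23 - 12*I*√5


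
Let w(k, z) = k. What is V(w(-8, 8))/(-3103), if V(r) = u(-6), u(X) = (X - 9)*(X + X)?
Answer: -180/3103 ≈ -0.058008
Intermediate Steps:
u(X) = 2*X*(-9 + X) (u(X) = (-9 + X)*(2*X) = 2*X*(-9 + X))
V(r) = 180 (V(r) = 2*(-6)*(-9 - 6) = 2*(-6)*(-15) = 180)
V(w(-8, 8))/(-3103) = 180/(-3103) = 180*(-1/3103) = -180/3103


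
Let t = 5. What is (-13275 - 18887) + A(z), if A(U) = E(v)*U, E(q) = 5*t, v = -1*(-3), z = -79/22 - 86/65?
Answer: -9233467/286 ≈ -32285.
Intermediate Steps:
z = -7027/1430 (z = -79*1/22 - 86*1/65 = -79/22 - 86/65 = -7027/1430 ≈ -4.9140)
v = 3
E(q) = 25 (E(q) = 5*5 = 25)
A(U) = 25*U
(-13275 - 18887) + A(z) = (-13275 - 18887) + 25*(-7027/1430) = -32162 - 35135/286 = -9233467/286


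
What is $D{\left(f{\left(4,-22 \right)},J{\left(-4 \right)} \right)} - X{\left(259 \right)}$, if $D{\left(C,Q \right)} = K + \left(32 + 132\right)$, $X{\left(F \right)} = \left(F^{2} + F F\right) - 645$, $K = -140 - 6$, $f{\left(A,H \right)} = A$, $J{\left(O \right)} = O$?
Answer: $-133499$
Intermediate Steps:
$K = -146$
$X{\left(F \right)} = -645 + 2 F^{2}$ ($X{\left(F \right)} = \left(F^{2} + F^{2}\right) - 645 = 2 F^{2} - 645 = -645 + 2 F^{2}$)
$D{\left(C,Q \right)} = 18$ ($D{\left(C,Q \right)} = -146 + \left(32 + 132\right) = -146 + 164 = 18$)
$D{\left(f{\left(4,-22 \right)},J{\left(-4 \right)} \right)} - X{\left(259 \right)} = 18 - \left(-645 + 2 \cdot 259^{2}\right) = 18 - \left(-645 + 2 \cdot 67081\right) = 18 - \left(-645 + 134162\right) = 18 - 133517 = -133499$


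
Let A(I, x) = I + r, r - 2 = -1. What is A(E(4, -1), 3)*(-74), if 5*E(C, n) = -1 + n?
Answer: -222/5 ≈ -44.400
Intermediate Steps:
r = 1 (r = 2 - 1 = 1)
E(C, n) = -⅕ + n/5 (E(C, n) = (-1 + n)/5 = -⅕ + n/5)
A(I, x) = 1 + I (A(I, x) = I + 1 = 1 + I)
A(E(4, -1), 3)*(-74) = (1 + (-⅕ + (⅕)*(-1)))*(-74) = (1 + (-⅕ - ⅕))*(-74) = (1 - ⅖)*(-74) = (⅗)*(-74) = -222/5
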